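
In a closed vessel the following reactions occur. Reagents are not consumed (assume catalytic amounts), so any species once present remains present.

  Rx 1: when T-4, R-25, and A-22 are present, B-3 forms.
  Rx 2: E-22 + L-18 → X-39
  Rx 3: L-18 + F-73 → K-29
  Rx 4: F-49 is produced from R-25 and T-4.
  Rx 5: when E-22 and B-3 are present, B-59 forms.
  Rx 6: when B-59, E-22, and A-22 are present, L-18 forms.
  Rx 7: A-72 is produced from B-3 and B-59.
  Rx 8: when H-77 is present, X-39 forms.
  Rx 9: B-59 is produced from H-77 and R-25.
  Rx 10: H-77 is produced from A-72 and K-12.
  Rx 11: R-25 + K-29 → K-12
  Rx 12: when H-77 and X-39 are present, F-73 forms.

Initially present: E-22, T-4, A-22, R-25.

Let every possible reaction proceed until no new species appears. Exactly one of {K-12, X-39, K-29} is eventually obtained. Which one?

X-39

T-4, R-25, and A-22 present → B-3 forms (Rx 1).
E-22 and B-3 present → B-59 forms (Rx 5).
B-59, E-22, and A-22 present → L-18 forms (Rx 6).
E-22 and L-18 present → X-39 forms (Rx 2).
K-12 would need R-25 and K-29 (Rx 11), but K-29 never forms. K-29 would need L-18 and F-73 (Rx 3), but F-73 never forms.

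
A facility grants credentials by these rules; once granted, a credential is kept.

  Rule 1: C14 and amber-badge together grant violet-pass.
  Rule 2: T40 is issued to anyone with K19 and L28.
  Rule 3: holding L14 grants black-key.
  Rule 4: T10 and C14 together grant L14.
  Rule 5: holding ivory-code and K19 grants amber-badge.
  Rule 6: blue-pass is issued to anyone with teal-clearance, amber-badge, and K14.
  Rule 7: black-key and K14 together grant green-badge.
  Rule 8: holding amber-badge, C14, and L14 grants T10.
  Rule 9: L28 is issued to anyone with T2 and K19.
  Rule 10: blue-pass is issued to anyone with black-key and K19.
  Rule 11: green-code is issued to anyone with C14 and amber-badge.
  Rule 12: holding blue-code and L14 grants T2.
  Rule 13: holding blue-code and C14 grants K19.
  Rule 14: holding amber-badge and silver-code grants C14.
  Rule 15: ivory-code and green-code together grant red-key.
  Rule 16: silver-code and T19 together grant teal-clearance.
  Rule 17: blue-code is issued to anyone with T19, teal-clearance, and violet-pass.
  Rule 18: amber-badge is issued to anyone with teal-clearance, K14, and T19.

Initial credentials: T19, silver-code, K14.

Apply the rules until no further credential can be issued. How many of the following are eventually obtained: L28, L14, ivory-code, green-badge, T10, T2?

L28 would need T2 and K19 (Rule 9), but T2 is never granted.
L14 would need T10 and C14 (Rule 4), but T10 is never granted.
No rule produces ivory-code, and it is not given.
green-badge would need black-key and K14 (Rule 7), but black-key is never granted.
T10 would need amber-badge, C14, and L14 (Rule 8), but L14 is never granted.
T2 would need blue-code and L14 (Rule 12), but L14 is never granted.
None of the 6 are reached.

0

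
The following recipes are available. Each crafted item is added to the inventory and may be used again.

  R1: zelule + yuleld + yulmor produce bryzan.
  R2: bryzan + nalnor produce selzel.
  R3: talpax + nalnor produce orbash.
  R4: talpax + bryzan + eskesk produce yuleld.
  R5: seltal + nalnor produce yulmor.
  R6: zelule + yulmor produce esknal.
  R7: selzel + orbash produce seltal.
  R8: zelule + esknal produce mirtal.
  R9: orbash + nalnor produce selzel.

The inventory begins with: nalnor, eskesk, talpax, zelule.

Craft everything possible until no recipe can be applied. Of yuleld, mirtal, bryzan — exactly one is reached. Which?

talpax + nalnor → orbash (R3).
Using R9, orbash and nalnor make selzel.
Using R7, selzel and orbash make seltal.
seltal + nalnor → yulmor (R5).
Using R6, zelule and yulmor make esknal.
Using R8, zelule and esknal make mirtal.
bryzan would need zelule, yuleld, and yulmor (R1), but yuleld is never obtained. yuleld would need talpax, bryzan, and eskesk (R4), but bryzan is never obtained.

mirtal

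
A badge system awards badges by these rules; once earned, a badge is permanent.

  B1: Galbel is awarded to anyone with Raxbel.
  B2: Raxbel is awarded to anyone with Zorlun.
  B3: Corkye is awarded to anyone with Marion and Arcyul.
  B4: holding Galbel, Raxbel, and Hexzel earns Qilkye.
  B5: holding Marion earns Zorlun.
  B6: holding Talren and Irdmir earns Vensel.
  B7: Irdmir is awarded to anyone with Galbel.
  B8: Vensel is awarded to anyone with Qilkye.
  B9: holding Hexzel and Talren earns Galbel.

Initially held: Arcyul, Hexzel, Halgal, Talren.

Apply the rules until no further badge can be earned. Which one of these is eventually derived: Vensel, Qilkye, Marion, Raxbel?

Vensel

With Hexzel and Talren, Galbel is earned (B9).
With Galbel, Irdmir is earned (B7).
With Talren and Irdmir, Vensel is earned (B6).
Qilkye would need Galbel, Raxbel, and Hexzel (B4), but Raxbel is never earned. No rule produces Marion, and it is not given. Raxbel would need Zorlun (B2), but Zorlun is never earned.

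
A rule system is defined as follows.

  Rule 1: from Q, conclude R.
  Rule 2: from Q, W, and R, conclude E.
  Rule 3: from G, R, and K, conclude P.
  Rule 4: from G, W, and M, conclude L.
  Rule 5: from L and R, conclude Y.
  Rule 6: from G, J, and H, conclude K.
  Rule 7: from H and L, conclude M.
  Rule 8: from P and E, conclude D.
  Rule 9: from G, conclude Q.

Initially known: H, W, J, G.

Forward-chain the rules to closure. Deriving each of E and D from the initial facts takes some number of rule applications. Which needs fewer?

E

E: From G, Rule 9 gives Q. Q holds, so R follows (Rule 1). Q, W, and R hold, so E follows (Rule 2). [3 rule applications]
D: From G, Rule 9 gives Q. From G, J, and H, Rule 6 gives K. From Q, Rule 1 gives R. G, R, and K hold, so P follows (Rule 3). From Q, W, and R, Rule 2 gives E. P and E hold, so D follows (Rule 8). [6 rule applications]
E needs fewer.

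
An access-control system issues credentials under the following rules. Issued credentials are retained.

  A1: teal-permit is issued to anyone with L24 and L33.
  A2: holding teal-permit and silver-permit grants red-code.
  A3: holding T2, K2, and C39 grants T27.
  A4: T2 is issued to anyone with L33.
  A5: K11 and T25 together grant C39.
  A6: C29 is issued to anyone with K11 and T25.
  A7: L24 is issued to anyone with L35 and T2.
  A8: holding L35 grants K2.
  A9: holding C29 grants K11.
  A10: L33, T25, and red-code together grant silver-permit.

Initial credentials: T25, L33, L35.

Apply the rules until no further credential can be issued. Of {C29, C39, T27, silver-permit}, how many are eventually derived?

0

C29 would need K11 and T25 (A6), but K11 is never granted.
C39 would need K11 and T25 (A5), but K11 is never granted.
T27 would need T2, K2, and C39 (A3), but C39 is never granted.
silver-permit would need L33, T25, and red-code (A10), but red-code is never granted.
None of the 4 are reached.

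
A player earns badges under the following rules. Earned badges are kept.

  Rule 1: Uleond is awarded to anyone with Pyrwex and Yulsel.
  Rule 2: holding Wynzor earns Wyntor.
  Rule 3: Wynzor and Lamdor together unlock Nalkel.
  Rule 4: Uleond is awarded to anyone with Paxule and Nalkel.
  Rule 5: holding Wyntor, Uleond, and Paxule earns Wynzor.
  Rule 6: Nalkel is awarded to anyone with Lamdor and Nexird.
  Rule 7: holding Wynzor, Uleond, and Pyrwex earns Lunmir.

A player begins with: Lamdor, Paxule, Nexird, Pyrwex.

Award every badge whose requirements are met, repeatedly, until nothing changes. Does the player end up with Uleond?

Yes

With Lamdor and Nexird, Nalkel is earned (Rule 6).
With Paxule and Nalkel, Uleond is earned (Rule 4).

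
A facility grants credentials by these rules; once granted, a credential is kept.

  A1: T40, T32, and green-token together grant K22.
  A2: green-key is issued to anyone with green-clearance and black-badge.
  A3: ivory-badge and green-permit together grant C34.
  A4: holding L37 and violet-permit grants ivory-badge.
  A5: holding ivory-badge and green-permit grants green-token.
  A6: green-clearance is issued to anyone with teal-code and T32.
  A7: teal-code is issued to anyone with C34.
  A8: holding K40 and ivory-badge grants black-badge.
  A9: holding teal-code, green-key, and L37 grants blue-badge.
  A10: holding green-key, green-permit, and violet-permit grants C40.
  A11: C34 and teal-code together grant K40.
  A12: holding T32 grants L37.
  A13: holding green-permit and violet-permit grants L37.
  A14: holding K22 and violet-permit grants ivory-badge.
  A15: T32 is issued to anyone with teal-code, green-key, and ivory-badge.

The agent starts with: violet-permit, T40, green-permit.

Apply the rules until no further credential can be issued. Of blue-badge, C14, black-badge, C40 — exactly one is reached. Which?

Holding green-permit and violet-permit grants L37 (A13).
Holding L37 and violet-permit grants ivory-badge (A4).
Holding ivory-badge and green-permit grants C34 (A3).
Holding C34 grants teal-code (A7).
Holding C34 and teal-code grants K40 (A11).
Holding K40 and ivory-badge grants black-badge (A8).
C40 would need green-key, green-permit, and violet-permit (A10), but green-key is never granted. blue-badge would need teal-code, green-key, and L37 (A9), but green-key is never granted. No rule produces C14, and it is not given.

black-badge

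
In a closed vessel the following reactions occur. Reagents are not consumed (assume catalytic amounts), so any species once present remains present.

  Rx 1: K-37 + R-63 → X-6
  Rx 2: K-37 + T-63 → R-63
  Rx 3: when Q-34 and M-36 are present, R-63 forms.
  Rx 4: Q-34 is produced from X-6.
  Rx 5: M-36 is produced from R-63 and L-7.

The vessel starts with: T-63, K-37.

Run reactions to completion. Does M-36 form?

M-36 would need R-63 and L-7 (Rx 5), but L-7 never forms.

No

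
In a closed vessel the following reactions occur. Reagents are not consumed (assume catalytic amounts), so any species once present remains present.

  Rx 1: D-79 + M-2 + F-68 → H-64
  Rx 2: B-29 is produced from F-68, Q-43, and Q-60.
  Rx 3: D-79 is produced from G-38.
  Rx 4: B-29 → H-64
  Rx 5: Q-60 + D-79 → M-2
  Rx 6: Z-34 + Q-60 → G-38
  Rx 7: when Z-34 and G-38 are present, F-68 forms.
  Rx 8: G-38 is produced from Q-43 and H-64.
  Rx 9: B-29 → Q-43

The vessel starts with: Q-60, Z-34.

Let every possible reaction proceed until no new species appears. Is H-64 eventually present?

Yes

Z-34 and Q-60 present → G-38 forms (Rx 6).
Z-34 and G-38 present → F-68 forms (Rx 7).
G-38 present → D-79 forms (Rx 3).
Q-60 and D-79 present → M-2 forms (Rx 5).
D-79, M-2, and F-68 present → H-64 forms (Rx 1).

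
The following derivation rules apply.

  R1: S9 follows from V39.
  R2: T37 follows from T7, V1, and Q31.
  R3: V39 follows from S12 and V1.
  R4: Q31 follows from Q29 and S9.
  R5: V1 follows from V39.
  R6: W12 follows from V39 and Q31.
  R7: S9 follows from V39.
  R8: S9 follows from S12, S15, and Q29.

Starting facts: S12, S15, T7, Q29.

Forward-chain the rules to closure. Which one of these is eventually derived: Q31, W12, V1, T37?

Q31

From S12, S15, and Q29, R8 gives S9.
Q29 and S9 hold, so Q31 follows (R4).
V1 would need V39 (R5), but V39 is never established. W12 would need V39 and Q31 (R6), but V39 is never established. T37 would need T7, V1, and Q31 (R2), but V1 is never established.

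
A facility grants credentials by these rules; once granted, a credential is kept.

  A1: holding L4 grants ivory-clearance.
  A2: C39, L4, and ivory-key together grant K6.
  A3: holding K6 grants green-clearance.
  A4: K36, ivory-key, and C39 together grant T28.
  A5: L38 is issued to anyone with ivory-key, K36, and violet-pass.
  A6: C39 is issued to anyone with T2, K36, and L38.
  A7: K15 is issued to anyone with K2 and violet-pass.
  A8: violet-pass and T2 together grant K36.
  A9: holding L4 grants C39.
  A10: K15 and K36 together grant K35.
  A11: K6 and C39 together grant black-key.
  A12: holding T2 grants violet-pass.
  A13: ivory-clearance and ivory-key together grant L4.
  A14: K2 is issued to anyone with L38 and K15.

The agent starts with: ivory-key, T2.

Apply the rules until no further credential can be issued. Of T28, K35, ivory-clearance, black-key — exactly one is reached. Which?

T28

Holding T2 grants violet-pass (A12).
Holding violet-pass and T2 grants K36 (A8).
Holding ivory-key, K36, and violet-pass grants L38 (A5).
Holding T2, K36, and L38 grants C39 (A6).
Holding K36, ivory-key, and C39 grants T28 (A4).
black-key would need K6 and C39 (A11), but K6 is never granted. ivory-clearance would need L4 (A1), but L4 is never granted. K35 would need K15 and K36 (A10), but K15 is never granted.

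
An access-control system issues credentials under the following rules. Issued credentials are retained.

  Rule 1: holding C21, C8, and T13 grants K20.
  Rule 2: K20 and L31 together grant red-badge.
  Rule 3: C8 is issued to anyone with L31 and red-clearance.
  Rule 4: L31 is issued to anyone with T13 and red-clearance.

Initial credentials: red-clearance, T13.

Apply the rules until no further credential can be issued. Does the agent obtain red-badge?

red-badge would need K20 and L31 (Rule 2), but K20 is never granted.

No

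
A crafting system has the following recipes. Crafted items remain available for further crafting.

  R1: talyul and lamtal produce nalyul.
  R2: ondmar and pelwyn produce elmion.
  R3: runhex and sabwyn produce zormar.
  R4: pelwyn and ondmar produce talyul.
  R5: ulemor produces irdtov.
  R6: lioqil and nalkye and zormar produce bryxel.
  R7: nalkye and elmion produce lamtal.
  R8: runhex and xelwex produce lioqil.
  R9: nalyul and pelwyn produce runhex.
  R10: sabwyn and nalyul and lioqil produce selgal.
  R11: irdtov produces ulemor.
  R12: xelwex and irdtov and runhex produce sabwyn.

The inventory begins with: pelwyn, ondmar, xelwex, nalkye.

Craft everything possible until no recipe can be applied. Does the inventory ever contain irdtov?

No

irdtov would need ulemor (R5), but ulemor is never obtained.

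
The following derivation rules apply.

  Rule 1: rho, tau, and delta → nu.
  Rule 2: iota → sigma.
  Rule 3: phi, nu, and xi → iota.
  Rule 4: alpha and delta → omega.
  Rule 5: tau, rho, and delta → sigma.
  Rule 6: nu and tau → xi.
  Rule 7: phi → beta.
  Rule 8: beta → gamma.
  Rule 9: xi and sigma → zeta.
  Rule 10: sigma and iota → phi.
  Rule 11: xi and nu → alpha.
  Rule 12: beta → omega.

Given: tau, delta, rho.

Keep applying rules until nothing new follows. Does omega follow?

From rho, tau, and delta, Rule 1 gives nu.
nu and tau hold, so xi follows (Rule 6).
From xi and nu, Rule 11 gives alpha.
From alpha and delta, Rule 4 gives omega.

Yes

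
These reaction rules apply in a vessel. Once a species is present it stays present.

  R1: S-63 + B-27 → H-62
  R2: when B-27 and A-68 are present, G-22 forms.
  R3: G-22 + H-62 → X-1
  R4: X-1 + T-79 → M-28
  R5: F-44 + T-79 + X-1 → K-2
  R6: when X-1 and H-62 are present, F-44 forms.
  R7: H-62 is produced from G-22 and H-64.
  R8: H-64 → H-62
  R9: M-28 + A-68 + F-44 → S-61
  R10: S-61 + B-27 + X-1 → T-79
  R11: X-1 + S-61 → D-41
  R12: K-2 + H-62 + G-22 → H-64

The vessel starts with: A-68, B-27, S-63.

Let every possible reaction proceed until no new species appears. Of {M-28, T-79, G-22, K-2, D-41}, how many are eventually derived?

1

B-27 and A-68 present → G-22 forms (R2).
M-28 would need X-1 and T-79 (R4), but T-79 never forms.
T-79 would need S-61, B-27, and X-1 (R10), but S-61 never forms.
G-22: reached.
K-2 would need F-44, T-79, and X-1 (R5), but T-79 never forms.
D-41 would need X-1 and S-61 (R11), but S-61 never forms.
Reached: G-22 — 1 of the 5.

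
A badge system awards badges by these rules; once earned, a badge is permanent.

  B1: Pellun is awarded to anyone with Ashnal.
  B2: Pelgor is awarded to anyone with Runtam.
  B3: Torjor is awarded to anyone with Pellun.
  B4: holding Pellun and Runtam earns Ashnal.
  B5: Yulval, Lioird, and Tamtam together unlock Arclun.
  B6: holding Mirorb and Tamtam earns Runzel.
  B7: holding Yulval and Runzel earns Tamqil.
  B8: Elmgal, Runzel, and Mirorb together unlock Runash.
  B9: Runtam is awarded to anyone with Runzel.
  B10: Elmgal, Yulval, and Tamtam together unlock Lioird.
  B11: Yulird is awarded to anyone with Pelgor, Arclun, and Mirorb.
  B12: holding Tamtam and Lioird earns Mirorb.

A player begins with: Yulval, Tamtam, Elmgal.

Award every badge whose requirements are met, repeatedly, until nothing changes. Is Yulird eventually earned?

With Elmgal, Yulval, and Tamtam, Lioird is earned (B10).
With Tamtam and Lioird, Mirorb is earned (B12).
With Yulval, Lioird, and Tamtam, Arclun is earned (B5).
With Mirorb and Tamtam, Runzel is earned (B6).
With Runzel, Runtam is earned (B9).
With Runtam, Pelgor is earned (B2).
With Pelgor, Arclun, and Mirorb, Yulird is earned (B11).

Yes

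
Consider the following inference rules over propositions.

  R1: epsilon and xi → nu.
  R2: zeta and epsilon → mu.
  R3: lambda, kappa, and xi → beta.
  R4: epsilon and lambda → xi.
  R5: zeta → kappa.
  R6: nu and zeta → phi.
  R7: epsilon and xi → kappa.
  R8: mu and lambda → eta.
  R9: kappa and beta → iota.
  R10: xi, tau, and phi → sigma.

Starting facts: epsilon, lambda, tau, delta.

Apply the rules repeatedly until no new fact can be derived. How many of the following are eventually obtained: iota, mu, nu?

From epsilon and lambda, R4 gives xi.
epsilon and xi hold, so nu follows (R1).
epsilon and xi hold, so kappa follows (R7).
From lambda, kappa, and xi, R3 gives beta.
kappa and beta hold, so iota follows (R9).
iota: reached.
mu would need zeta and epsilon (R2), but zeta is never established.
nu: reached.
Reached: iota and nu — 2 of the 3.

2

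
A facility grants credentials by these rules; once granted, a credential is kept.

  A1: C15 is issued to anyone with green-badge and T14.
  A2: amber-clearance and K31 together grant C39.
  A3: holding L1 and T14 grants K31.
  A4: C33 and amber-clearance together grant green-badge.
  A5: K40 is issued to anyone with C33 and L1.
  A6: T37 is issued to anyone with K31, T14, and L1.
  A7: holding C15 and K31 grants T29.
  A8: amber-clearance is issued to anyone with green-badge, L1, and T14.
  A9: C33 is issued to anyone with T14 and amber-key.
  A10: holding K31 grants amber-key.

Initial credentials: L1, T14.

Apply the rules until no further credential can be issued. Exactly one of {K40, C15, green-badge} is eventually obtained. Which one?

K40

Holding L1 and T14 grants K31 (A3).
Holding K31 grants amber-key (A10).
Holding T14 and amber-key grants C33 (A9).
Holding C33 and L1 grants K40 (A5).
green-badge would need C33 and amber-clearance (A4), but amber-clearance is never granted. C15 would need green-badge and T14 (A1), but green-badge is never granted.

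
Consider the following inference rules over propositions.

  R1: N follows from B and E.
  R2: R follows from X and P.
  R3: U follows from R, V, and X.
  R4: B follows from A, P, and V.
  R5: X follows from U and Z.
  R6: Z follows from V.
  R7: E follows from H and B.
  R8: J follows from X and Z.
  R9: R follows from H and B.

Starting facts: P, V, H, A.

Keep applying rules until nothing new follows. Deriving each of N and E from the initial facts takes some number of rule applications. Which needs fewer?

E

E: From A, P, and V, R4 gives B. From H and B, R7 gives E. [2 rule applications]
N: From A, P, and V, R4 gives B. From H and B, R7 gives E. B and E hold, so N follows (R1). [3 rule applications]
E needs fewer.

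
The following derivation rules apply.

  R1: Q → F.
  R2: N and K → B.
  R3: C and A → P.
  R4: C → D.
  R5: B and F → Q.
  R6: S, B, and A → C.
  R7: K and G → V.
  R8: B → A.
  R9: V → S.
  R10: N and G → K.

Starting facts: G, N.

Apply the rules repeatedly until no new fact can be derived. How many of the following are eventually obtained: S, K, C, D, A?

5

N and G hold, so K follows (R10).
From K and G, R7 gives V.
From N and K, R2 gives B.
From V, R9 gives S.
From B, R8 gives A.
S, B, and A hold, so C follows (R6).
From C, R4 gives D.
S: reached.
K: reached.
C: reached.
D: reached.
A: reached.
All 5 are reached.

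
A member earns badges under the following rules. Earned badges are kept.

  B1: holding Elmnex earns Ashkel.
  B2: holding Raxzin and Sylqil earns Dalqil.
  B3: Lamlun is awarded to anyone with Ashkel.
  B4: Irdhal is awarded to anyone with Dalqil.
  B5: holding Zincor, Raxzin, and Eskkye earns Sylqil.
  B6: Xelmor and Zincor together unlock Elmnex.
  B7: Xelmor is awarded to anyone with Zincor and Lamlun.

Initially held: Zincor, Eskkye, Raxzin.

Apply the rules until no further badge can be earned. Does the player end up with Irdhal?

With Zincor, Raxzin, and Eskkye, Sylqil is earned (B5).
With Raxzin and Sylqil, Dalqil is earned (B2).
With Dalqil, Irdhal is earned (B4).

Yes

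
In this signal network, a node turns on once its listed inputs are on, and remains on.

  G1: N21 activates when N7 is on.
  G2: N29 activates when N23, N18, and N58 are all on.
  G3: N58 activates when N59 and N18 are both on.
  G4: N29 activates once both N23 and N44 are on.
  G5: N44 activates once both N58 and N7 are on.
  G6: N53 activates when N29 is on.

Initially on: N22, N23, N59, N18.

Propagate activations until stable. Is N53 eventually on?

N59 and N18 are on, so N58 activates (G3).
N23, N18, and N58 are on, so N29 activates (G2).
N29 is on, so N53 activates (G6).

Yes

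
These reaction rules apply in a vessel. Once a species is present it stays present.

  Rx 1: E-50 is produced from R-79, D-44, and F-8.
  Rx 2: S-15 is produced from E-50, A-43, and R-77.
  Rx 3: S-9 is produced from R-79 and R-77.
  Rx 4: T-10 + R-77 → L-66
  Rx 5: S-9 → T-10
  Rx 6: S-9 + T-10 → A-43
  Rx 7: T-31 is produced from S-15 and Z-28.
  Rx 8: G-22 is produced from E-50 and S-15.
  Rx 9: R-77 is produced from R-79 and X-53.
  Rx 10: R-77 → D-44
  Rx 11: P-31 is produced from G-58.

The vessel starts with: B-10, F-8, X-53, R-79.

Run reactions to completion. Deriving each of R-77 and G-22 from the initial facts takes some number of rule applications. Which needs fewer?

R-77: R-79 and X-53 present → R-77 forms (Rx 9). [1 rule application]
G-22: R-79 and X-53 present → R-77 forms (Rx 9). R-77 present → D-44 forms (Rx 10). R-79 and R-77 present → S-9 forms (Rx 3). S-9 present → T-10 forms (Rx 5). R-79, D-44, and F-8 present → E-50 forms (Rx 1). S-9 and T-10 present → A-43 forms (Rx 6). E-50, A-43, and R-77 present → S-15 forms (Rx 2). E-50 and S-15 present → G-22 forms (Rx 8). [8 rule applications]
R-77 needs fewer.

R-77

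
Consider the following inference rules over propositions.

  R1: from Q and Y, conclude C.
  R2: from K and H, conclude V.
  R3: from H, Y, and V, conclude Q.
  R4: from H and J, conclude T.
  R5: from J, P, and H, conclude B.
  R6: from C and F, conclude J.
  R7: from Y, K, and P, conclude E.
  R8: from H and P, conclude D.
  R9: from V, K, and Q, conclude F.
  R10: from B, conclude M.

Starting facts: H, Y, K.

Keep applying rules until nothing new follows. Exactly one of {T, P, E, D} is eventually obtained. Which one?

T

K and H hold, so V follows (R2).
H, Y, and V hold, so Q follows (R3).
From Q and Y, R1 gives C.
From V, K, and Q, R9 gives F.
C and F hold, so J follows (R6).
From H and J, R4 gives T.
D would need H and P (R8), but P is never established. No rule produces P, and it is not given. E would need Y, K, and P (R7), but P is never established.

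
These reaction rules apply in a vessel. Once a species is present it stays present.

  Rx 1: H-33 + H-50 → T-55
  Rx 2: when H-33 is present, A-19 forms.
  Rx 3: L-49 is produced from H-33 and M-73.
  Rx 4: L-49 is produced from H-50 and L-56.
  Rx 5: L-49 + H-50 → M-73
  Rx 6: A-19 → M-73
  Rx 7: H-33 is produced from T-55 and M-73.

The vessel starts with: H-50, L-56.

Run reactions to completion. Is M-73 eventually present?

Yes

H-50 and L-56 present → L-49 forms (Rx 4).
L-49 and H-50 present → M-73 forms (Rx 5).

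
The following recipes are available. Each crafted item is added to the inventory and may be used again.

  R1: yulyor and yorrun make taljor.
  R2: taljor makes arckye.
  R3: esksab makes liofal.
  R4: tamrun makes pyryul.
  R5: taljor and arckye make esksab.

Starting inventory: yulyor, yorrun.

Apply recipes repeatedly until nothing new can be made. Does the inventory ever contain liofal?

yulyor and yorrun → taljor (R1).
taljor → arckye (R2).
Using R5, taljor and arckye make esksab.
esksab → liofal (R3).

Yes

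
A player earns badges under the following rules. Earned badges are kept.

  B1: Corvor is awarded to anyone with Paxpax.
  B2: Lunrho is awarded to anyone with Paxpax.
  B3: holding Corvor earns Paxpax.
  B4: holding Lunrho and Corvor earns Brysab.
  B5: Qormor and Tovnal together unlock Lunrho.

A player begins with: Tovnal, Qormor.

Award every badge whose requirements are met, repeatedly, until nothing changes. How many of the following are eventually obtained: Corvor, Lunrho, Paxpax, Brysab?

With Qormor and Tovnal, Lunrho is earned (B5).
Corvor would need Paxpax (B1), but Paxpax is never earned.
Lunrho: reached.
Paxpax would need Corvor (B3), but Corvor is never earned.
Brysab would need Lunrho and Corvor (B4), but Corvor is never earned.
Reached: Lunrho — 1 of the 4.

1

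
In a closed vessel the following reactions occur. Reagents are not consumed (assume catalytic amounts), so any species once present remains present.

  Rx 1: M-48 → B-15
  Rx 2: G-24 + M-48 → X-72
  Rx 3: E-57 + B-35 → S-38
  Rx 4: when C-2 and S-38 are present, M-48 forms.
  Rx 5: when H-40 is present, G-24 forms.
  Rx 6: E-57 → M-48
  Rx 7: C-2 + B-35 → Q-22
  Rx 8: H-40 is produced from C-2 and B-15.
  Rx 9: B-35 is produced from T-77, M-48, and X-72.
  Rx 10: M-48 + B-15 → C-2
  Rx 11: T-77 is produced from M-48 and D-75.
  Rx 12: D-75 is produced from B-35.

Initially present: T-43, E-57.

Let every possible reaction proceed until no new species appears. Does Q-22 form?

No

Q-22 would need C-2 and B-35 (Rx 7), but B-35 never forms.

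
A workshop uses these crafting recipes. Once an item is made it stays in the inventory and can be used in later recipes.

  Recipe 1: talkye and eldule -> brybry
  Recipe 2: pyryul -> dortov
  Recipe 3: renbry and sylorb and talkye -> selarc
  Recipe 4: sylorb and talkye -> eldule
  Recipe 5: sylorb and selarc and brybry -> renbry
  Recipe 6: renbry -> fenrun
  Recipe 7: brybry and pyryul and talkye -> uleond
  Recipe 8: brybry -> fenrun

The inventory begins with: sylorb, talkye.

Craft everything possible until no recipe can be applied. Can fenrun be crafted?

Yes

Using Recipe 4, sylorb and talkye make eldule.
talkye and eldule -> brybry (Recipe 1).
Using Recipe 8, brybry makes fenrun.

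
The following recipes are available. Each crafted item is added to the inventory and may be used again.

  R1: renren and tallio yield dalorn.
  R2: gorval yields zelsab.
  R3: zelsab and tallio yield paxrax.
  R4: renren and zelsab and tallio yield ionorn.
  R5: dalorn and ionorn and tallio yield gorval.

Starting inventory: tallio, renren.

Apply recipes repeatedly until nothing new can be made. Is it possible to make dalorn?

Yes

renren and tallio → dalorn (R1).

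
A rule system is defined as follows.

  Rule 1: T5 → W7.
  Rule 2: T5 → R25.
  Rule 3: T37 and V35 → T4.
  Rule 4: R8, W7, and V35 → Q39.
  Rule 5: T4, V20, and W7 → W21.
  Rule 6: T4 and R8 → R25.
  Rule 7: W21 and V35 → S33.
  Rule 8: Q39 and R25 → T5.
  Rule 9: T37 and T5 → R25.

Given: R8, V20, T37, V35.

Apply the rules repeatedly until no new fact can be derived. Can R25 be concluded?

Yes

From T37 and V35, Rule 3 gives T4.
T4 and R8 hold, so R25 follows (Rule 6).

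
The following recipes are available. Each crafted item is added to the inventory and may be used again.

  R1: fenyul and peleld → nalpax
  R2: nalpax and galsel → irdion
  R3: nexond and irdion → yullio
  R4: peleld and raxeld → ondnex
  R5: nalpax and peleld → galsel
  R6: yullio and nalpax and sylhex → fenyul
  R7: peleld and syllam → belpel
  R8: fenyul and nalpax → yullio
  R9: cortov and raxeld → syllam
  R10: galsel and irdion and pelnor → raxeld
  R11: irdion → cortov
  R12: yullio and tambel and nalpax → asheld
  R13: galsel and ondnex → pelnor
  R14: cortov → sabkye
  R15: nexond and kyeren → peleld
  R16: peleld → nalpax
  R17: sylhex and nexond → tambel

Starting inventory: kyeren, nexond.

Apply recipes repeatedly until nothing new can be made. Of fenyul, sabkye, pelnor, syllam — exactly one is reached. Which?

nexond and kyeren → peleld (R15).
peleld → nalpax (R16).
nalpax and peleld → galsel (R5).
nalpax and galsel → irdion (R2).
Using R11, irdion makes cortov.
cortov → sabkye (R14).
pelnor would need galsel and ondnex (R13), but ondnex is never obtained. syllam would need cortov and raxeld (R9), but raxeld is never obtained. fenyul would need yullio, nalpax, and sylhex (R6), but sylhex is never obtained.

sabkye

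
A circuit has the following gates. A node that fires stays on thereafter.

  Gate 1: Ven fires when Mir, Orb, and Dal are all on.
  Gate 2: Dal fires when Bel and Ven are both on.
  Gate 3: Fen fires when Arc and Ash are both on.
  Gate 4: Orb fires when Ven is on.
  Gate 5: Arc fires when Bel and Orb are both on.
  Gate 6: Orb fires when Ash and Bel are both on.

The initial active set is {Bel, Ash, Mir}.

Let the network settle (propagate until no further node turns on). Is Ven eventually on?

No

Ven would need Mir, Orb, and Dal (Gate 1), but Dal never turns on.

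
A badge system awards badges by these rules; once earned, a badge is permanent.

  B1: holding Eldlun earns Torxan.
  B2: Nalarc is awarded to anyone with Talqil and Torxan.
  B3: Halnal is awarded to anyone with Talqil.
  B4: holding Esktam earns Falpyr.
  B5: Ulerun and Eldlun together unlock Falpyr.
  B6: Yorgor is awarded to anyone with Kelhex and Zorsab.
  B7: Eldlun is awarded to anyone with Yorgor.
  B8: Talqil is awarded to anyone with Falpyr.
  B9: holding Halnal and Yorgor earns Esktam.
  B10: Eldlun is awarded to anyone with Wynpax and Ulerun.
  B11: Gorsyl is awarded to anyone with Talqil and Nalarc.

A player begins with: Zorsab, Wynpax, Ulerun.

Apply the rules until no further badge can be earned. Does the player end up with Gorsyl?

Yes

With Wynpax and Ulerun, Eldlun is earned (B10).
With Ulerun and Eldlun, Falpyr is earned (B5).
With Eldlun, Torxan is earned (B1).
With Falpyr, Talqil is earned (B8).
With Talqil and Torxan, Nalarc is earned (B2).
With Talqil and Nalarc, Gorsyl is earned (B11).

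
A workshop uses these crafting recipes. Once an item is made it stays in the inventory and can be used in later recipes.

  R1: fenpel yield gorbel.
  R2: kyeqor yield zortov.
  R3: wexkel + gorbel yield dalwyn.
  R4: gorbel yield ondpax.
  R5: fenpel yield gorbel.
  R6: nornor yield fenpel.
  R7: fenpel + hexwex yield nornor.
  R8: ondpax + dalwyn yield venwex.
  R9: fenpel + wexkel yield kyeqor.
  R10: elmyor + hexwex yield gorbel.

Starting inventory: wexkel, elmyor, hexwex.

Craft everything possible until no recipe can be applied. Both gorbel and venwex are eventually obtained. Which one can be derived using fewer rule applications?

gorbel: Using R10, elmyor and hexwex make gorbel. [1 rule application]
venwex: elmyor + hexwex → gorbel (R10). Using R3, wexkel and gorbel make dalwyn. Using R4, gorbel makes ondpax. ondpax + dalwyn → venwex (R8). [4 rule applications]
gorbel needs fewer.

gorbel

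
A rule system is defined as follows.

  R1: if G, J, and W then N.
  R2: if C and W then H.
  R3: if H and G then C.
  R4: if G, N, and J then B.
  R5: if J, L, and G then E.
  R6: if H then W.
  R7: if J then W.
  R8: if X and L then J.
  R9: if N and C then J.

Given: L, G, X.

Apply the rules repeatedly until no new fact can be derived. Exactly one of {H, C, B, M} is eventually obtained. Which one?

From X and L, R8 gives J.
From J, R7 gives W.
G, J, and W hold, so N follows (R1).
From G, N, and J, R4 gives B.
No rule produces M, and it is not given. H would need C and W (R2), but C is never established. C would need H and G (R3), but H is never established.

B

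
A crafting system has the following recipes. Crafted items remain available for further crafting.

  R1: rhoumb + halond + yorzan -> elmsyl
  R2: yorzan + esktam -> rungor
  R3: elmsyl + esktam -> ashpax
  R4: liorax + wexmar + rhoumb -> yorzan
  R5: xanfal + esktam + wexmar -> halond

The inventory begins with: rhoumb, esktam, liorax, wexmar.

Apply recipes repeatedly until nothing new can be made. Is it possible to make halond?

halond would need xanfal, esktam, and wexmar (R5), but xanfal is never obtained.

No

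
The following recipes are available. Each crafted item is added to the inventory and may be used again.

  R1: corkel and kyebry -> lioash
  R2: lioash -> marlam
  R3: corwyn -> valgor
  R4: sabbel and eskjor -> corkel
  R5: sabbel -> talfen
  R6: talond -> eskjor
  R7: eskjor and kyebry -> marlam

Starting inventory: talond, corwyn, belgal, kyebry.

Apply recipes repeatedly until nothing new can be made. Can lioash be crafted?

lioash would need corkel and kyebry (R1), but corkel is never obtained.

No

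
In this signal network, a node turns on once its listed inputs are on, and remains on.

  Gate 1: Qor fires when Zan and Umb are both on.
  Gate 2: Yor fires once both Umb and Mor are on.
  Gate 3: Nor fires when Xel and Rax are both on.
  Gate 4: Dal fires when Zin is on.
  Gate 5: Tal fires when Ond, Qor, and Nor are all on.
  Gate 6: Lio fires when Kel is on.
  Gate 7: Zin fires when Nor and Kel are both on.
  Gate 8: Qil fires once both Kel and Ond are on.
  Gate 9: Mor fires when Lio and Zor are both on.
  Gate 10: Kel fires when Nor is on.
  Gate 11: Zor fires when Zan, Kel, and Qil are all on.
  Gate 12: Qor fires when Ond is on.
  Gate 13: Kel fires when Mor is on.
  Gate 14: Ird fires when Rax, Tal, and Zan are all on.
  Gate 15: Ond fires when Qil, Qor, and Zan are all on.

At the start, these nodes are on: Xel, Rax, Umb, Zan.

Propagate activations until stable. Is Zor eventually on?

No

Zor would need Zan, Kel, and Qil (Gate 11), but Qil never turns on.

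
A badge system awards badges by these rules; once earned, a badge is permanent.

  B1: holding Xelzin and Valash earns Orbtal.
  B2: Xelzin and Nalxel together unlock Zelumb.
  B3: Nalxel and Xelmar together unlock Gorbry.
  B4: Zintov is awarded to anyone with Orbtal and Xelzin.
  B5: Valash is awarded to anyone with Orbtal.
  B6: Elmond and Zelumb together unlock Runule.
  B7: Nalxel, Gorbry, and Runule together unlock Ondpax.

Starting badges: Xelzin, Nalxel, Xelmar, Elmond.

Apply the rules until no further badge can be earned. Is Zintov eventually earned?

No

Zintov would need Orbtal and Xelzin (B4), but Orbtal is never earned.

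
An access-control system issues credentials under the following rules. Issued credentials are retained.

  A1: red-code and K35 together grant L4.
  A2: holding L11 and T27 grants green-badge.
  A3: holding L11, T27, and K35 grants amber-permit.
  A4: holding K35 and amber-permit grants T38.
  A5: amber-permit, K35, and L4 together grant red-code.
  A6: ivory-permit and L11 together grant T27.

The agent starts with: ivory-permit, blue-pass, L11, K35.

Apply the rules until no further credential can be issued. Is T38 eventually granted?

Yes

Holding ivory-permit and L11 grants T27 (A6).
Holding L11, T27, and K35 grants amber-permit (A3).
Holding K35 and amber-permit grants T38 (A4).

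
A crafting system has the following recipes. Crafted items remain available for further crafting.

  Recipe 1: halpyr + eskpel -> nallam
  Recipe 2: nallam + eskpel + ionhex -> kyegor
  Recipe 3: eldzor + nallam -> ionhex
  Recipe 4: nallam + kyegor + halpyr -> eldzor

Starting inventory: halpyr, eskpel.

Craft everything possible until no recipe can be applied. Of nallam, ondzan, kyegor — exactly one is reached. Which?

nallam

halpyr + eskpel -> nallam (Recipe 1).
kyegor would need nallam, eskpel, and ionhex (Recipe 2), but ionhex is never obtained. No rule produces ondzan, and it is not given.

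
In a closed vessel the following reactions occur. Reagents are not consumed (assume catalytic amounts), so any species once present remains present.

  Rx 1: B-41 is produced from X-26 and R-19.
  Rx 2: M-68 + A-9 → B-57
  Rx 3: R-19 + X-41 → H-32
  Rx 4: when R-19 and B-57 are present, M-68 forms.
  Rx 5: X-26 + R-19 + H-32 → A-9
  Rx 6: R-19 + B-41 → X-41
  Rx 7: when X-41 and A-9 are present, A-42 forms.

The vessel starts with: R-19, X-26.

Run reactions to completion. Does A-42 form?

Yes

X-26 and R-19 present → B-41 forms (Rx 1).
R-19 and B-41 present → X-41 forms (Rx 6).
R-19 and X-41 present → H-32 forms (Rx 3).
X-26, R-19, and H-32 present → A-9 forms (Rx 5).
X-41 and A-9 present → A-42 forms (Rx 7).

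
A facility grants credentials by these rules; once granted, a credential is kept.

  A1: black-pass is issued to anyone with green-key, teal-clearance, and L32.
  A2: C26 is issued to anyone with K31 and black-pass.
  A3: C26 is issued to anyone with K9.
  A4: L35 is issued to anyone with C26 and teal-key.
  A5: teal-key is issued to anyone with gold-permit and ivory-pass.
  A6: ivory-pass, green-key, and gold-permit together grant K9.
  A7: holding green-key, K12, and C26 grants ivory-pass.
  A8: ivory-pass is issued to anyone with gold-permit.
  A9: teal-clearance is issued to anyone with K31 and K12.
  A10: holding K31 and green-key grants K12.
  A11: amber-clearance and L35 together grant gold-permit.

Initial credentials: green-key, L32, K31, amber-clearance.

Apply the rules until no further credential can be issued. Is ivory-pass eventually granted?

Holding K31 and green-key grants K12 (A10).
Holding K31 and K12 grants teal-clearance (A9).
Holding green-key, teal-clearance, and L32 grants black-pass (A1).
Holding K31 and black-pass grants C26 (A2).
Holding green-key, K12, and C26 grants ivory-pass (A7).

Yes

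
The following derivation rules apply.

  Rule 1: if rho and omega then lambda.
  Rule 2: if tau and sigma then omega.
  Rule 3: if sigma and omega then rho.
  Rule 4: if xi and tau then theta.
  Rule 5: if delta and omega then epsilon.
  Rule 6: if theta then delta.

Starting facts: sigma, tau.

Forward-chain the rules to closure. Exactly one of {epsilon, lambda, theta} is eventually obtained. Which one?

lambda

tau and sigma hold, so omega follows (Rule 2).
sigma and omega hold, so rho follows (Rule 3).
From rho and omega, Rule 1 gives lambda.
epsilon would need delta and omega (Rule 5), but delta is never established. theta would need xi and tau (Rule 4), but xi is never established.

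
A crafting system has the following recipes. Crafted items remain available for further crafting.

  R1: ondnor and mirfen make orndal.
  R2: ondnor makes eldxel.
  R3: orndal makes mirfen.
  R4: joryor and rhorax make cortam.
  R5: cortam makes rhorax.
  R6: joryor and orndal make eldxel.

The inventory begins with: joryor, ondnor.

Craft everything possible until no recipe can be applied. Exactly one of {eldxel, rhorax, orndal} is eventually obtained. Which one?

eldxel

Using R2, ondnor makes eldxel.
rhorax would need cortam (R5), but cortam is never obtained. orndal would need ondnor and mirfen (R1), but mirfen is never obtained.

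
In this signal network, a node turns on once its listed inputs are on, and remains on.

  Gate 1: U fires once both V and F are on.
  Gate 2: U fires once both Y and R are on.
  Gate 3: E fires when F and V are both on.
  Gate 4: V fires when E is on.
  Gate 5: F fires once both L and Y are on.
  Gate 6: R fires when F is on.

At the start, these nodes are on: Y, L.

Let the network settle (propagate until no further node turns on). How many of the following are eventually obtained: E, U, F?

Gate 5: L and Y on → F on.
Gate 6: F on → R on.
Y and R are on, so U fires (Gate 2).
E would need F and V (Gate 3), but V never turns on.
U: reached.
F: reached.
Reached: U and F — 2 of the 3.

2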